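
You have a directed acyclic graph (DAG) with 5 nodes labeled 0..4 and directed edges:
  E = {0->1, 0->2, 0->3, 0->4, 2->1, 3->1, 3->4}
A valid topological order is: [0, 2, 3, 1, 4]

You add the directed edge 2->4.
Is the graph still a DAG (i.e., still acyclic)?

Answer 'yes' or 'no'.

Given toposort: [0, 2, 3, 1, 4]
Position of 2: index 1; position of 4: index 4
New edge 2->4: forward
Forward edge: respects the existing order. Still a DAG, same toposort still valid.
Still a DAG? yes

Answer: yes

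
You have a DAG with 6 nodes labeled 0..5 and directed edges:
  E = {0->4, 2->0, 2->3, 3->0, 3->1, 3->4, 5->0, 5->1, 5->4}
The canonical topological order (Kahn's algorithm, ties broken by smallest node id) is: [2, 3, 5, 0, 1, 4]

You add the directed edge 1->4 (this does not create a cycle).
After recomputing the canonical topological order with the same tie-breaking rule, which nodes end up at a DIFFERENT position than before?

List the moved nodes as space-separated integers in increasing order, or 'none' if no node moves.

Old toposort: [2, 3, 5, 0, 1, 4]
Added edge 1->4
Recompute Kahn (smallest-id tiebreak):
  initial in-degrees: [3, 2, 0, 1, 4, 0]
  ready (indeg=0): [2, 5]
  pop 2: indeg[0]->2; indeg[3]->0 | ready=[3, 5] | order so far=[2]
  pop 3: indeg[0]->1; indeg[1]->1; indeg[4]->3 | ready=[5] | order so far=[2, 3]
  pop 5: indeg[0]->0; indeg[1]->0; indeg[4]->2 | ready=[0, 1] | order so far=[2, 3, 5]
  pop 0: indeg[4]->1 | ready=[1] | order so far=[2, 3, 5, 0]
  pop 1: indeg[4]->0 | ready=[4] | order so far=[2, 3, 5, 0, 1]
  pop 4: no out-edges | ready=[] | order so far=[2, 3, 5, 0, 1, 4]
New canonical toposort: [2, 3, 5, 0, 1, 4]
Compare positions:
  Node 0: index 3 -> 3 (same)
  Node 1: index 4 -> 4 (same)
  Node 2: index 0 -> 0 (same)
  Node 3: index 1 -> 1 (same)
  Node 4: index 5 -> 5 (same)
  Node 5: index 2 -> 2 (same)
Nodes that changed position: none

Answer: none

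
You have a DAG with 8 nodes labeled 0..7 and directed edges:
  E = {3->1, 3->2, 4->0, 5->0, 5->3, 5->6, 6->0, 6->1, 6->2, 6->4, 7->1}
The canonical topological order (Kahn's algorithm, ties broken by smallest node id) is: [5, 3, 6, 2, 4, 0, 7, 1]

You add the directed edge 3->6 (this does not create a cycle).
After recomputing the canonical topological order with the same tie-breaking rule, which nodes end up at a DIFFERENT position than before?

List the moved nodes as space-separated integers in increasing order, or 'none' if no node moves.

Answer: none

Derivation:
Old toposort: [5, 3, 6, 2, 4, 0, 7, 1]
Added edge 3->6
Recompute Kahn (smallest-id tiebreak):
  initial in-degrees: [3, 3, 2, 1, 1, 0, 2, 0]
  ready (indeg=0): [5, 7]
  pop 5: indeg[0]->2; indeg[3]->0; indeg[6]->1 | ready=[3, 7] | order so far=[5]
  pop 3: indeg[1]->2; indeg[2]->1; indeg[6]->0 | ready=[6, 7] | order so far=[5, 3]
  pop 6: indeg[0]->1; indeg[1]->1; indeg[2]->0; indeg[4]->0 | ready=[2, 4, 7] | order so far=[5, 3, 6]
  pop 2: no out-edges | ready=[4, 7] | order so far=[5, 3, 6, 2]
  pop 4: indeg[0]->0 | ready=[0, 7] | order so far=[5, 3, 6, 2, 4]
  pop 0: no out-edges | ready=[7] | order so far=[5, 3, 6, 2, 4, 0]
  pop 7: indeg[1]->0 | ready=[1] | order so far=[5, 3, 6, 2, 4, 0, 7]
  pop 1: no out-edges | ready=[] | order so far=[5, 3, 6, 2, 4, 0, 7, 1]
New canonical toposort: [5, 3, 6, 2, 4, 0, 7, 1]
Compare positions:
  Node 0: index 5 -> 5 (same)
  Node 1: index 7 -> 7 (same)
  Node 2: index 3 -> 3 (same)
  Node 3: index 1 -> 1 (same)
  Node 4: index 4 -> 4 (same)
  Node 5: index 0 -> 0 (same)
  Node 6: index 2 -> 2 (same)
  Node 7: index 6 -> 6 (same)
Nodes that changed position: none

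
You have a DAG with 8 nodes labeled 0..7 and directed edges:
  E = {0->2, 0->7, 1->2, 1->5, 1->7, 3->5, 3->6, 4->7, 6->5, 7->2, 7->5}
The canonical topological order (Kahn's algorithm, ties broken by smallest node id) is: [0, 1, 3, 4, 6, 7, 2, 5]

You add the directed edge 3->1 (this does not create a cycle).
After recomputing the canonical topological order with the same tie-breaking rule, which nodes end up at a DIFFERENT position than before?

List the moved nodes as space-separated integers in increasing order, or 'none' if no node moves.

Answer: 1 3

Derivation:
Old toposort: [0, 1, 3, 4, 6, 7, 2, 5]
Added edge 3->1
Recompute Kahn (smallest-id tiebreak):
  initial in-degrees: [0, 1, 3, 0, 0, 4, 1, 3]
  ready (indeg=0): [0, 3, 4]
  pop 0: indeg[2]->2; indeg[7]->2 | ready=[3, 4] | order so far=[0]
  pop 3: indeg[1]->0; indeg[5]->3; indeg[6]->0 | ready=[1, 4, 6] | order so far=[0, 3]
  pop 1: indeg[2]->1; indeg[5]->2; indeg[7]->1 | ready=[4, 6] | order so far=[0, 3, 1]
  pop 4: indeg[7]->0 | ready=[6, 7] | order so far=[0, 3, 1, 4]
  pop 6: indeg[5]->1 | ready=[7] | order so far=[0, 3, 1, 4, 6]
  pop 7: indeg[2]->0; indeg[5]->0 | ready=[2, 5] | order so far=[0, 3, 1, 4, 6, 7]
  pop 2: no out-edges | ready=[5] | order so far=[0, 3, 1, 4, 6, 7, 2]
  pop 5: no out-edges | ready=[] | order so far=[0, 3, 1, 4, 6, 7, 2, 5]
New canonical toposort: [0, 3, 1, 4, 6, 7, 2, 5]
Compare positions:
  Node 0: index 0 -> 0 (same)
  Node 1: index 1 -> 2 (moved)
  Node 2: index 6 -> 6 (same)
  Node 3: index 2 -> 1 (moved)
  Node 4: index 3 -> 3 (same)
  Node 5: index 7 -> 7 (same)
  Node 6: index 4 -> 4 (same)
  Node 7: index 5 -> 5 (same)
Nodes that changed position: 1 3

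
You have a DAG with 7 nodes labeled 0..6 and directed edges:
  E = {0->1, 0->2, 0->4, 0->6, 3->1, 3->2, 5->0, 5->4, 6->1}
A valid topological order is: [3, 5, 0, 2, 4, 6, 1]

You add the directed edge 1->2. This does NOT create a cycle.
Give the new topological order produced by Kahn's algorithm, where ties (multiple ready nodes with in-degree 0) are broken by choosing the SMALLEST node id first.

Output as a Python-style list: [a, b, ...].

Old toposort: [3, 5, 0, 2, 4, 6, 1]
Added edge: 1->2
Position of 1 (6) > position of 2 (3). Must reorder: 1 must now come before 2.
Run Kahn's algorithm (break ties by smallest node id):
  initial in-degrees: [1, 3, 3, 0, 2, 0, 1]
  ready (indeg=0): [3, 5]
  pop 3: indeg[1]->2; indeg[2]->2 | ready=[5] | order so far=[3]
  pop 5: indeg[0]->0; indeg[4]->1 | ready=[0] | order so far=[3, 5]
  pop 0: indeg[1]->1; indeg[2]->1; indeg[4]->0; indeg[6]->0 | ready=[4, 6] | order so far=[3, 5, 0]
  pop 4: no out-edges | ready=[6] | order so far=[3, 5, 0, 4]
  pop 6: indeg[1]->0 | ready=[1] | order so far=[3, 5, 0, 4, 6]
  pop 1: indeg[2]->0 | ready=[2] | order so far=[3, 5, 0, 4, 6, 1]
  pop 2: no out-edges | ready=[] | order so far=[3, 5, 0, 4, 6, 1, 2]
  Result: [3, 5, 0, 4, 6, 1, 2]

Answer: [3, 5, 0, 4, 6, 1, 2]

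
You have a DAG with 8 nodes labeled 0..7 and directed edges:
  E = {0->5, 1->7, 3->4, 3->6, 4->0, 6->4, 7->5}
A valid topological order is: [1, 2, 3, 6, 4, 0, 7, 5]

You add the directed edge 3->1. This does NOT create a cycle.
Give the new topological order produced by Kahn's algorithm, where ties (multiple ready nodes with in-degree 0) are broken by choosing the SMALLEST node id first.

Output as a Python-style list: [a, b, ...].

Answer: [2, 3, 1, 6, 4, 0, 7, 5]

Derivation:
Old toposort: [1, 2, 3, 6, 4, 0, 7, 5]
Added edge: 3->1
Position of 3 (2) > position of 1 (0). Must reorder: 3 must now come before 1.
Run Kahn's algorithm (break ties by smallest node id):
  initial in-degrees: [1, 1, 0, 0, 2, 2, 1, 1]
  ready (indeg=0): [2, 3]
  pop 2: no out-edges | ready=[3] | order so far=[2]
  pop 3: indeg[1]->0; indeg[4]->1; indeg[6]->0 | ready=[1, 6] | order so far=[2, 3]
  pop 1: indeg[7]->0 | ready=[6, 7] | order so far=[2, 3, 1]
  pop 6: indeg[4]->0 | ready=[4, 7] | order so far=[2, 3, 1, 6]
  pop 4: indeg[0]->0 | ready=[0, 7] | order so far=[2, 3, 1, 6, 4]
  pop 0: indeg[5]->1 | ready=[7] | order so far=[2, 3, 1, 6, 4, 0]
  pop 7: indeg[5]->0 | ready=[5] | order so far=[2, 3, 1, 6, 4, 0, 7]
  pop 5: no out-edges | ready=[] | order so far=[2, 3, 1, 6, 4, 0, 7, 5]
  Result: [2, 3, 1, 6, 4, 0, 7, 5]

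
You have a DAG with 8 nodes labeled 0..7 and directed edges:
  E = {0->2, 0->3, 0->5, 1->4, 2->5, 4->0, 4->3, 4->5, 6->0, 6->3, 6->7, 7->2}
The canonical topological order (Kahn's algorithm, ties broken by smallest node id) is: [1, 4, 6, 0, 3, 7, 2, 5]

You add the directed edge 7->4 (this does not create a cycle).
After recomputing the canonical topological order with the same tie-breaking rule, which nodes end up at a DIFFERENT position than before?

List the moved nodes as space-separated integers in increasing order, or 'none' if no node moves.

Answer: 0 2 3 4 6 7

Derivation:
Old toposort: [1, 4, 6, 0, 3, 7, 2, 5]
Added edge 7->4
Recompute Kahn (smallest-id tiebreak):
  initial in-degrees: [2, 0, 2, 3, 2, 3, 0, 1]
  ready (indeg=0): [1, 6]
  pop 1: indeg[4]->1 | ready=[6] | order so far=[1]
  pop 6: indeg[0]->1; indeg[3]->2; indeg[7]->0 | ready=[7] | order so far=[1, 6]
  pop 7: indeg[2]->1; indeg[4]->0 | ready=[4] | order so far=[1, 6, 7]
  pop 4: indeg[0]->0; indeg[3]->1; indeg[5]->2 | ready=[0] | order so far=[1, 6, 7, 4]
  pop 0: indeg[2]->0; indeg[3]->0; indeg[5]->1 | ready=[2, 3] | order so far=[1, 6, 7, 4, 0]
  pop 2: indeg[5]->0 | ready=[3, 5] | order so far=[1, 6, 7, 4, 0, 2]
  pop 3: no out-edges | ready=[5] | order so far=[1, 6, 7, 4, 0, 2, 3]
  pop 5: no out-edges | ready=[] | order so far=[1, 6, 7, 4, 0, 2, 3, 5]
New canonical toposort: [1, 6, 7, 4, 0, 2, 3, 5]
Compare positions:
  Node 0: index 3 -> 4 (moved)
  Node 1: index 0 -> 0 (same)
  Node 2: index 6 -> 5 (moved)
  Node 3: index 4 -> 6 (moved)
  Node 4: index 1 -> 3 (moved)
  Node 5: index 7 -> 7 (same)
  Node 6: index 2 -> 1 (moved)
  Node 7: index 5 -> 2 (moved)
Nodes that changed position: 0 2 3 4 6 7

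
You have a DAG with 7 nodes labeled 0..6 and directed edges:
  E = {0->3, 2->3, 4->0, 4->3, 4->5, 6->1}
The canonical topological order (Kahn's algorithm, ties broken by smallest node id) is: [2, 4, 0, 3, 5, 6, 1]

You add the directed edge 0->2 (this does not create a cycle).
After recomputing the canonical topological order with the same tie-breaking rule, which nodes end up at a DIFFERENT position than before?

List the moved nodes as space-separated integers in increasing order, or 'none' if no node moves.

Old toposort: [2, 4, 0, 3, 5, 6, 1]
Added edge 0->2
Recompute Kahn (smallest-id tiebreak):
  initial in-degrees: [1, 1, 1, 3, 0, 1, 0]
  ready (indeg=0): [4, 6]
  pop 4: indeg[0]->0; indeg[3]->2; indeg[5]->0 | ready=[0, 5, 6] | order so far=[4]
  pop 0: indeg[2]->0; indeg[3]->1 | ready=[2, 5, 6] | order so far=[4, 0]
  pop 2: indeg[3]->0 | ready=[3, 5, 6] | order so far=[4, 0, 2]
  pop 3: no out-edges | ready=[5, 6] | order so far=[4, 0, 2, 3]
  pop 5: no out-edges | ready=[6] | order so far=[4, 0, 2, 3, 5]
  pop 6: indeg[1]->0 | ready=[1] | order so far=[4, 0, 2, 3, 5, 6]
  pop 1: no out-edges | ready=[] | order so far=[4, 0, 2, 3, 5, 6, 1]
New canonical toposort: [4, 0, 2, 3, 5, 6, 1]
Compare positions:
  Node 0: index 2 -> 1 (moved)
  Node 1: index 6 -> 6 (same)
  Node 2: index 0 -> 2 (moved)
  Node 3: index 3 -> 3 (same)
  Node 4: index 1 -> 0 (moved)
  Node 5: index 4 -> 4 (same)
  Node 6: index 5 -> 5 (same)
Nodes that changed position: 0 2 4

Answer: 0 2 4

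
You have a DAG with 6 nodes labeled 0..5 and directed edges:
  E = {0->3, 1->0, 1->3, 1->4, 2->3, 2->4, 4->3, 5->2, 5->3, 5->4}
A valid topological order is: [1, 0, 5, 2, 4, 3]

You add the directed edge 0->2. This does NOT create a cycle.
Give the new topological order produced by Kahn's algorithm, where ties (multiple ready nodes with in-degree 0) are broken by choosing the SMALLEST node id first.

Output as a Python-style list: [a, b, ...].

Answer: [1, 0, 5, 2, 4, 3]

Derivation:
Old toposort: [1, 0, 5, 2, 4, 3]
Added edge: 0->2
Position of 0 (1) < position of 2 (3). Old order still valid.
Run Kahn's algorithm (break ties by smallest node id):
  initial in-degrees: [1, 0, 2, 5, 3, 0]
  ready (indeg=0): [1, 5]
  pop 1: indeg[0]->0; indeg[3]->4; indeg[4]->2 | ready=[0, 5] | order so far=[1]
  pop 0: indeg[2]->1; indeg[3]->3 | ready=[5] | order so far=[1, 0]
  pop 5: indeg[2]->0; indeg[3]->2; indeg[4]->1 | ready=[2] | order so far=[1, 0, 5]
  pop 2: indeg[3]->1; indeg[4]->0 | ready=[4] | order so far=[1, 0, 5, 2]
  pop 4: indeg[3]->0 | ready=[3] | order so far=[1, 0, 5, 2, 4]
  pop 3: no out-edges | ready=[] | order so far=[1, 0, 5, 2, 4, 3]
  Result: [1, 0, 5, 2, 4, 3]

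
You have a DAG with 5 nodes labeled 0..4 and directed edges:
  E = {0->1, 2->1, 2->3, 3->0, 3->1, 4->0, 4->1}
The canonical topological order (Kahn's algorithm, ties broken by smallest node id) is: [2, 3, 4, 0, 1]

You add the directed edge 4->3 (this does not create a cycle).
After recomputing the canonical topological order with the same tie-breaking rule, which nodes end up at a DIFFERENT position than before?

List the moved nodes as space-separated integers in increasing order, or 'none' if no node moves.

Answer: 3 4

Derivation:
Old toposort: [2, 3, 4, 0, 1]
Added edge 4->3
Recompute Kahn (smallest-id tiebreak):
  initial in-degrees: [2, 4, 0, 2, 0]
  ready (indeg=0): [2, 4]
  pop 2: indeg[1]->3; indeg[3]->1 | ready=[4] | order so far=[2]
  pop 4: indeg[0]->1; indeg[1]->2; indeg[3]->0 | ready=[3] | order so far=[2, 4]
  pop 3: indeg[0]->0; indeg[1]->1 | ready=[0] | order so far=[2, 4, 3]
  pop 0: indeg[1]->0 | ready=[1] | order so far=[2, 4, 3, 0]
  pop 1: no out-edges | ready=[] | order so far=[2, 4, 3, 0, 1]
New canonical toposort: [2, 4, 3, 0, 1]
Compare positions:
  Node 0: index 3 -> 3 (same)
  Node 1: index 4 -> 4 (same)
  Node 2: index 0 -> 0 (same)
  Node 3: index 1 -> 2 (moved)
  Node 4: index 2 -> 1 (moved)
Nodes that changed position: 3 4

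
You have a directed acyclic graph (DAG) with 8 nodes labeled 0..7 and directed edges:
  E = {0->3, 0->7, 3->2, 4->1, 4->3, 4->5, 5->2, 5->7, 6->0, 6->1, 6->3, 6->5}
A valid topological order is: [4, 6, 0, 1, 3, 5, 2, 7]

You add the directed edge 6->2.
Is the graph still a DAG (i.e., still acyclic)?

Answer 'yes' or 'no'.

Given toposort: [4, 6, 0, 1, 3, 5, 2, 7]
Position of 6: index 1; position of 2: index 6
New edge 6->2: forward
Forward edge: respects the existing order. Still a DAG, same toposort still valid.
Still a DAG? yes

Answer: yes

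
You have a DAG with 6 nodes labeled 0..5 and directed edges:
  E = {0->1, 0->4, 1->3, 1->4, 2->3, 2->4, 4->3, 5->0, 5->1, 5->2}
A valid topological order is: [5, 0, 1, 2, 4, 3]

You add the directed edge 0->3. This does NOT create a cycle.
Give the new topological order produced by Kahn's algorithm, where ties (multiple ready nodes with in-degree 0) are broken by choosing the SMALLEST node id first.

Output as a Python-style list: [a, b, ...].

Old toposort: [5, 0, 1, 2, 4, 3]
Added edge: 0->3
Position of 0 (1) < position of 3 (5). Old order still valid.
Run Kahn's algorithm (break ties by smallest node id):
  initial in-degrees: [1, 2, 1, 4, 3, 0]
  ready (indeg=0): [5]
  pop 5: indeg[0]->0; indeg[1]->1; indeg[2]->0 | ready=[0, 2] | order so far=[5]
  pop 0: indeg[1]->0; indeg[3]->3; indeg[4]->2 | ready=[1, 2] | order so far=[5, 0]
  pop 1: indeg[3]->2; indeg[4]->1 | ready=[2] | order so far=[5, 0, 1]
  pop 2: indeg[3]->1; indeg[4]->0 | ready=[4] | order so far=[5, 0, 1, 2]
  pop 4: indeg[3]->0 | ready=[3] | order so far=[5, 0, 1, 2, 4]
  pop 3: no out-edges | ready=[] | order so far=[5, 0, 1, 2, 4, 3]
  Result: [5, 0, 1, 2, 4, 3]

Answer: [5, 0, 1, 2, 4, 3]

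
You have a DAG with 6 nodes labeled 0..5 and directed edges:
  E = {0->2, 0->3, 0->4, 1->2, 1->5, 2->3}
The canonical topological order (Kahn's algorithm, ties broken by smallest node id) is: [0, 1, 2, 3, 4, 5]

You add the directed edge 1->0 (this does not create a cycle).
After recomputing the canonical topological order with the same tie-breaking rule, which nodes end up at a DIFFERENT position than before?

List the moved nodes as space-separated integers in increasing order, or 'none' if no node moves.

Old toposort: [0, 1, 2, 3, 4, 5]
Added edge 1->0
Recompute Kahn (smallest-id tiebreak):
  initial in-degrees: [1, 0, 2, 2, 1, 1]
  ready (indeg=0): [1]
  pop 1: indeg[0]->0; indeg[2]->1; indeg[5]->0 | ready=[0, 5] | order so far=[1]
  pop 0: indeg[2]->0; indeg[3]->1; indeg[4]->0 | ready=[2, 4, 5] | order so far=[1, 0]
  pop 2: indeg[3]->0 | ready=[3, 4, 5] | order so far=[1, 0, 2]
  pop 3: no out-edges | ready=[4, 5] | order so far=[1, 0, 2, 3]
  pop 4: no out-edges | ready=[5] | order so far=[1, 0, 2, 3, 4]
  pop 5: no out-edges | ready=[] | order so far=[1, 0, 2, 3, 4, 5]
New canonical toposort: [1, 0, 2, 3, 4, 5]
Compare positions:
  Node 0: index 0 -> 1 (moved)
  Node 1: index 1 -> 0 (moved)
  Node 2: index 2 -> 2 (same)
  Node 3: index 3 -> 3 (same)
  Node 4: index 4 -> 4 (same)
  Node 5: index 5 -> 5 (same)
Nodes that changed position: 0 1

Answer: 0 1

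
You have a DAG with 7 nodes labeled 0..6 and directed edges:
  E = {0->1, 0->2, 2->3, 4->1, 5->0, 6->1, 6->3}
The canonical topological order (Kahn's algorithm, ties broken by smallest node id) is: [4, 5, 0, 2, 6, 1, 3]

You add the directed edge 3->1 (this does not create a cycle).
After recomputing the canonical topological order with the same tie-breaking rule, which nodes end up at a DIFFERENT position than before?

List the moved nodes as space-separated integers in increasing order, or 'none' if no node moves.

Old toposort: [4, 5, 0, 2, 6, 1, 3]
Added edge 3->1
Recompute Kahn (smallest-id tiebreak):
  initial in-degrees: [1, 4, 1, 2, 0, 0, 0]
  ready (indeg=0): [4, 5, 6]
  pop 4: indeg[1]->3 | ready=[5, 6] | order so far=[4]
  pop 5: indeg[0]->0 | ready=[0, 6] | order so far=[4, 5]
  pop 0: indeg[1]->2; indeg[2]->0 | ready=[2, 6] | order so far=[4, 5, 0]
  pop 2: indeg[3]->1 | ready=[6] | order so far=[4, 5, 0, 2]
  pop 6: indeg[1]->1; indeg[3]->0 | ready=[3] | order so far=[4, 5, 0, 2, 6]
  pop 3: indeg[1]->0 | ready=[1] | order so far=[4, 5, 0, 2, 6, 3]
  pop 1: no out-edges | ready=[] | order so far=[4, 5, 0, 2, 6, 3, 1]
New canonical toposort: [4, 5, 0, 2, 6, 3, 1]
Compare positions:
  Node 0: index 2 -> 2 (same)
  Node 1: index 5 -> 6 (moved)
  Node 2: index 3 -> 3 (same)
  Node 3: index 6 -> 5 (moved)
  Node 4: index 0 -> 0 (same)
  Node 5: index 1 -> 1 (same)
  Node 6: index 4 -> 4 (same)
Nodes that changed position: 1 3

Answer: 1 3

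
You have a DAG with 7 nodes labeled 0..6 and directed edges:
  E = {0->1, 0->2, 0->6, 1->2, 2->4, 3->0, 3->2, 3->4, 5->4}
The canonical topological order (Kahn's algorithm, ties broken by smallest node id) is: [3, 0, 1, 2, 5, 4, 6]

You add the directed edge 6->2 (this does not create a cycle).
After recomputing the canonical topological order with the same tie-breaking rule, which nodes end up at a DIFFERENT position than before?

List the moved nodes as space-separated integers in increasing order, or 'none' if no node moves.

Old toposort: [3, 0, 1, 2, 5, 4, 6]
Added edge 6->2
Recompute Kahn (smallest-id tiebreak):
  initial in-degrees: [1, 1, 4, 0, 3, 0, 1]
  ready (indeg=0): [3, 5]
  pop 3: indeg[0]->0; indeg[2]->3; indeg[4]->2 | ready=[0, 5] | order so far=[3]
  pop 0: indeg[1]->0; indeg[2]->2; indeg[6]->0 | ready=[1, 5, 6] | order so far=[3, 0]
  pop 1: indeg[2]->1 | ready=[5, 6] | order so far=[3, 0, 1]
  pop 5: indeg[4]->1 | ready=[6] | order so far=[3, 0, 1, 5]
  pop 6: indeg[2]->0 | ready=[2] | order so far=[3, 0, 1, 5, 6]
  pop 2: indeg[4]->0 | ready=[4] | order so far=[3, 0, 1, 5, 6, 2]
  pop 4: no out-edges | ready=[] | order so far=[3, 0, 1, 5, 6, 2, 4]
New canonical toposort: [3, 0, 1, 5, 6, 2, 4]
Compare positions:
  Node 0: index 1 -> 1 (same)
  Node 1: index 2 -> 2 (same)
  Node 2: index 3 -> 5 (moved)
  Node 3: index 0 -> 0 (same)
  Node 4: index 5 -> 6 (moved)
  Node 5: index 4 -> 3 (moved)
  Node 6: index 6 -> 4 (moved)
Nodes that changed position: 2 4 5 6

Answer: 2 4 5 6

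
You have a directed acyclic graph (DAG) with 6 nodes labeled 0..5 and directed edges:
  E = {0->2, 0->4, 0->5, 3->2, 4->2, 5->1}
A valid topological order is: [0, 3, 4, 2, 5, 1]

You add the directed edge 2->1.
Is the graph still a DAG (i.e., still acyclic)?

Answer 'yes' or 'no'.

Given toposort: [0, 3, 4, 2, 5, 1]
Position of 2: index 3; position of 1: index 5
New edge 2->1: forward
Forward edge: respects the existing order. Still a DAG, same toposort still valid.
Still a DAG? yes

Answer: yes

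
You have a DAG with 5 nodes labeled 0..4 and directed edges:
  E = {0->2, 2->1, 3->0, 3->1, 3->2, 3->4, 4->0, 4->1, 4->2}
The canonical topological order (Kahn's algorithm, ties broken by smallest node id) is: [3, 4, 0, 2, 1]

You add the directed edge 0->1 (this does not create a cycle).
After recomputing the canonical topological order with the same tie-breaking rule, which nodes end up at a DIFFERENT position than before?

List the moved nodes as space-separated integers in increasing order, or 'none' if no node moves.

Old toposort: [3, 4, 0, 2, 1]
Added edge 0->1
Recompute Kahn (smallest-id tiebreak):
  initial in-degrees: [2, 4, 3, 0, 1]
  ready (indeg=0): [3]
  pop 3: indeg[0]->1; indeg[1]->3; indeg[2]->2; indeg[4]->0 | ready=[4] | order so far=[3]
  pop 4: indeg[0]->0; indeg[1]->2; indeg[2]->1 | ready=[0] | order so far=[3, 4]
  pop 0: indeg[1]->1; indeg[2]->0 | ready=[2] | order so far=[3, 4, 0]
  pop 2: indeg[1]->0 | ready=[1] | order so far=[3, 4, 0, 2]
  pop 1: no out-edges | ready=[] | order so far=[3, 4, 0, 2, 1]
New canonical toposort: [3, 4, 0, 2, 1]
Compare positions:
  Node 0: index 2 -> 2 (same)
  Node 1: index 4 -> 4 (same)
  Node 2: index 3 -> 3 (same)
  Node 3: index 0 -> 0 (same)
  Node 4: index 1 -> 1 (same)
Nodes that changed position: none

Answer: none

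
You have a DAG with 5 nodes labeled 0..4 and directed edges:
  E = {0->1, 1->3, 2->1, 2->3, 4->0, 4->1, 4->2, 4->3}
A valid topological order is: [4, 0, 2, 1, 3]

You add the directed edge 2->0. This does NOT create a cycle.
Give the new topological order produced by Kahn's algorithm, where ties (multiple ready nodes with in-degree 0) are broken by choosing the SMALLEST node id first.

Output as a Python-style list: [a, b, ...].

Old toposort: [4, 0, 2, 1, 3]
Added edge: 2->0
Position of 2 (2) > position of 0 (1). Must reorder: 2 must now come before 0.
Run Kahn's algorithm (break ties by smallest node id):
  initial in-degrees: [2, 3, 1, 3, 0]
  ready (indeg=0): [4]
  pop 4: indeg[0]->1; indeg[1]->2; indeg[2]->0; indeg[3]->2 | ready=[2] | order so far=[4]
  pop 2: indeg[0]->0; indeg[1]->1; indeg[3]->1 | ready=[0] | order so far=[4, 2]
  pop 0: indeg[1]->0 | ready=[1] | order so far=[4, 2, 0]
  pop 1: indeg[3]->0 | ready=[3] | order so far=[4, 2, 0, 1]
  pop 3: no out-edges | ready=[] | order so far=[4, 2, 0, 1, 3]
  Result: [4, 2, 0, 1, 3]

Answer: [4, 2, 0, 1, 3]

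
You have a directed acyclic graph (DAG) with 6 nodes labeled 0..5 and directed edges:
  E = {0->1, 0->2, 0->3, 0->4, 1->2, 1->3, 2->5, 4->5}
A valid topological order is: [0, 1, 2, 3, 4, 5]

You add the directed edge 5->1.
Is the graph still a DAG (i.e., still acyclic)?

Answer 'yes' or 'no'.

Given toposort: [0, 1, 2, 3, 4, 5]
Position of 5: index 5; position of 1: index 1
New edge 5->1: backward (u after v in old order)
Backward edge: old toposort is now invalid. Check if this creates a cycle.
Does 1 already reach 5? Reachable from 1: [1, 2, 3, 5]. YES -> cycle!
Still a DAG? no

Answer: no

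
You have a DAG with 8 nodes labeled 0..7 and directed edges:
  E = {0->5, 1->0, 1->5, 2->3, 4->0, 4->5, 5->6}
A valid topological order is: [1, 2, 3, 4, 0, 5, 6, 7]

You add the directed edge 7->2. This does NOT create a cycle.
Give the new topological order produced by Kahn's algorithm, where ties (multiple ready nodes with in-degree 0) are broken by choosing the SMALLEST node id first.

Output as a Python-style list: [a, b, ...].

Answer: [1, 4, 0, 5, 6, 7, 2, 3]

Derivation:
Old toposort: [1, 2, 3, 4, 0, 5, 6, 7]
Added edge: 7->2
Position of 7 (7) > position of 2 (1). Must reorder: 7 must now come before 2.
Run Kahn's algorithm (break ties by smallest node id):
  initial in-degrees: [2, 0, 1, 1, 0, 3, 1, 0]
  ready (indeg=0): [1, 4, 7]
  pop 1: indeg[0]->1; indeg[5]->2 | ready=[4, 7] | order so far=[1]
  pop 4: indeg[0]->0; indeg[5]->1 | ready=[0, 7] | order so far=[1, 4]
  pop 0: indeg[5]->0 | ready=[5, 7] | order so far=[1, 4, 0]
  pop 5: indeg[6]->0 | ready=[6, 7] | order so far=[1, 4, 0, 5]
  pop 6: no out-edges | ready=[7] | order so far=[1, 4, 0, 5, 6]
  pop 7: indeg[2]->0 | ready=[2] | order so far=[1, 4, 0, 5, 6, 7]
  pop 2: indeg[3]->0 | ready=[3] | order so far=[1, 4, 0, 5, 6, 7, 2]
  pop 3: no out-edges | ready=[] | order so far=[1, 4, 0, 5, 6, 7, 2, 3]
  Result: [1, 4, 0, 5, 6, 7, 2, 3]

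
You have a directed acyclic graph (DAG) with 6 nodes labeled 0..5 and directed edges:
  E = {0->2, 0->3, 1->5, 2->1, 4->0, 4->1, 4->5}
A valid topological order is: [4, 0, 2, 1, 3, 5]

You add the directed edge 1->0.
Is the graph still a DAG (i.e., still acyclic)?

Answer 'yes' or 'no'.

Answer: no

Derivation:
Given toposort: [4, 0, 2, 1, 3, 5]
Position of 1: index 3; position of 0: index 1
New edge 1->0: backward (u after v in old order)
Backward edge: old toposort is now invalid. Check if this creates a cycle.
Does 0 already reach 1? Reachable from 0: [0, 1, 2, 3, 5]. YES -> cycle!
Still a DAG? no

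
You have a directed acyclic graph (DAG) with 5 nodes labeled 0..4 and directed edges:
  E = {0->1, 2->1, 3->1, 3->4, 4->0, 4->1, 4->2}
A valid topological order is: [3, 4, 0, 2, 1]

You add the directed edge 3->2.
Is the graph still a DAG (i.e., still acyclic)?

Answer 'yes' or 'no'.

Given toposort: [3, 4, 0, 2, 1]
Position of 3: index 0; position of 2: index 3
New edge 3->2: forward
Forward edge: respects the existing order. Still a DAG, same toposort still valid.
Still a DAG? yes

Answer: yes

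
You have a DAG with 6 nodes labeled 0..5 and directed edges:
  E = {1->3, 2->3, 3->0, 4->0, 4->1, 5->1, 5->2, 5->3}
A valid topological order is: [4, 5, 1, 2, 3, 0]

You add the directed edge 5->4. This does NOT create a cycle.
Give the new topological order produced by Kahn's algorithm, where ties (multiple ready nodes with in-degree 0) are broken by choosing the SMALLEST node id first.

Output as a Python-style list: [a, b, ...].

Old toposort: [4, 5, 1, 2, 3, 0]
Added edge: 5->4
Position of 5 (1) > position of 4 (0). Must reorder: 5 must now come before 4.
Run Kahn's algorithm (break ties by smallest node id):
  initial in-degrees: [2, 2, 1, 3, 1, 0]
  ready (indeg=0): [5]
  pop 5: indeg[1]->1; indeg[2]->0; indeg[3]->2; indeg[4]->0 | ready=[2, 4] | order so far=[5]
  pop 2: indeg[3]->1 | ready=[4] | order so far=[5, 2]
  pop 4: indeg[0]->1; indeg[1]->0 | ready=[1] | order so far=[5, 2, 4]
  pop 1: indeg[3]->0 | ready=[3] | order so far=[5, 2, 4, 1]
  pop 3: indeg[0]->0 | ready=[0] | order so far=[5, 2, 4, 1, 3]
  pop 0: no out-edges | ready=[] | order so far=[5, 2, 4, 1, 3, 0]
  Result: [5, 2, 4, 1, 3, 0]

Answer: [5, 2, 4, 1, 3, 0]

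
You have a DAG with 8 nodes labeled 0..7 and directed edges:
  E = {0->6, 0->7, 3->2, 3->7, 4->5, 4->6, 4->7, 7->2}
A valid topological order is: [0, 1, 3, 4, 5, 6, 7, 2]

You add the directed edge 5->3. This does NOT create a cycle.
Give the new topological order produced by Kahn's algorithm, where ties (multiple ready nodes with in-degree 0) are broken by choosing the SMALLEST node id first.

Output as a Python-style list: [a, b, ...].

Answer: [0, 1, 4, 5, 3, 6, 7, 2]

Derivation:
Old toposort: [0, 1, 3, 4, 5, 6, 7, 2]
Added edge: 5->3
Position of 5 (4) > position of 3 (2). Must reorder: 5 must now come before 3.
Run Kahn's algorithm (break ties by smallest node id):
  initial in-degrees: [0, 0, 2, 1, 0, 1, 2, 3]
  ready (indeg=0): [0, 1, 4]
  pop 0: indeg[6]->1; indeg[7]->2 | ready=[1, 4] | order so far=[0]
  pop 1: no out-edges | ready=[4] | order so far=[0, 1]
  pop 4: indeg[5]->0; indeg[6]->0; indeg[7]->1 | ready=[5, 6] | order so far=[0, 1, 4]
  pop 5: indeg[3]->0 | ready=[3, 6] | order so far=[0, 1, 4, 5]
  pop 3: indeg[2]->1; indeg[7]->0 | ready=[6, 7] | order so far=[0, 1, 4, 5, 3]
  pop 6: no out-edges | ready=[7] | order so far=[0, 1, 4, 5, 3, 6]
  pop 7: indeg[2]->0 | ready=[2] | order so far=[0, 1, 4, 5, 3, 6, 7]
  pop 2: no out-edges | ready=[] | order so far=[0, 1, 4, 5, 3, 6, 7, 2]
  Result: [0, 1, 4, 5, 3, 6, 7, 2]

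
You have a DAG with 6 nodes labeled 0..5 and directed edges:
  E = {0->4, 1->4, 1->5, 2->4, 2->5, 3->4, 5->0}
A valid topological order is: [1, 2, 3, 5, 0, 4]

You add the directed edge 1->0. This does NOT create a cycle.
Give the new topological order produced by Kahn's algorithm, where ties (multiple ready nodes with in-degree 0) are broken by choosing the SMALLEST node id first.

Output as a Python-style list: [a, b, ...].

Old toposort: [1, 2, 3, 5, 0, 4]
Added edge: 1->0
Position of 1 (0) < position of 0 (4). Old order still valid.
Run Kahn's algorithm (break ties by smallest node id):
  initial in-degrees: [2, 0, 0, 0, 4, 2]
  ready (indeg=0): [1, 2, 3]
  pop 1: indeg[0]->1; indeg[4]->3; indeg[5]->1 | ready=[2, 3] | order so far=[1]
  pop 2: indeg[4]->2; indeg[5]->0 | ready=[3, 5] | order so far=[1, 2]
  pop 3: indeg[4]->1 | ready=[5] | order so far=[1, 2, 3]
  pop 5: indeg[0]->0 | ready=[0] | order so far=[1, 2, 3, 5]
  pop 0: indeg[4]->0 | ready=[4] | order so far=[1, 2, 3, 5, 0]
  pop 4: no out-edges | ready=[] | order so far=[1, 2, 3, 5, 0, 4]
  Result: [1, 2, 3, 5, 0, 4]

Answer: [1, 2, 3, 5, 0, 4]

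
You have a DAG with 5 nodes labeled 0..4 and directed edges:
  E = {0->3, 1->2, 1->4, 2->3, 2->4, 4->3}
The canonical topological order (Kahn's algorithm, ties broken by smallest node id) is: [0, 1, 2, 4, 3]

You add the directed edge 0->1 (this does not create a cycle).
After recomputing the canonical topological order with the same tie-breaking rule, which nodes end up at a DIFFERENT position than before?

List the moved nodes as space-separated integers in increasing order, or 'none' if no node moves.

Answer: none

Derivation:
Old toposort: [0, 1, 2, 4, 3]
Added edge 0->1
Recompute Kahn (smallest-id tiebreak):
  initial in-degrees: [0, 1, 1, 3, 2]
  ready (indeg=0): [0]
  pop 0: indeg[1]->0; indeg[3]->2 | ready=[1] | order so far=[0]
  pop 1: indeg[2]->0; indeg[4]->1 | ready=[2] | order so far=[0, 1]
  pop 2: indeg[3]->1; indeg[4]->0 | ready=[4] | order so far=[0, 1, 2]
  pop 4: indeg[3]->0 | ready=[3] | order so far=[0, 1, 2, 4]
  pop 3: no out-edges | ready=[] | order so far=[0, 1, 2, 4, 3]
New canonical toposort: [0, 1, 2, 4, 3]
Compare positions:
  Node 0: index 0 -> 0 (same)
  Node 1: index 1 -> 1 (same)
  Node 2: index 2 -> 2 (same)
  Node 3: index 4 -> 4 (same)
  Node 4: index 3 -> 3 (same)
Nodes that changed position: none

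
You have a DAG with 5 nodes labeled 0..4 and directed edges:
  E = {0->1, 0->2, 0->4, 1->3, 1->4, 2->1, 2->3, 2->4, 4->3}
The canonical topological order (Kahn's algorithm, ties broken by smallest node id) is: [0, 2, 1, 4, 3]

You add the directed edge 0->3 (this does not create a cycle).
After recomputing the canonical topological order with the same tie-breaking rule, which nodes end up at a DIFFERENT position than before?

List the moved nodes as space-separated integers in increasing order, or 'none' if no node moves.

Old toposort: [0, 2, 1, 4, 3]
Added edge 0->3
Recompute Kahn (smallest-id tiebreak):
  initial in-degrees: [0, 2, 1, 4, 3]
  ready (indeg=0): [0]
  pop 0: indeg[1]->1; indeg[2]->0; indeg[3]->3; indeg[4]->2 | ready=[2] | order so far=[0]
  pop 2: indeg[1]->0; indeg[3]->2; indeg[4]->1 | ready=[1] | order so far=[0, 2]
  pop 1: indeg[3]->1; indeg[4]->0 | ready=[4] | order so far=[0, 2, 1]
  pop 4: indeg[3]->0 | ready=[3] | order so far=[0, 2, 1, 4]
  pop 3: no out-edges | ready=[] | order so far=[0, 2, 1, 4, 3]
New canonical toposort: [0, 2, 1, 4, 3]
Compare positions:
  Node 0: index 0 -> 0 (same)
  Node 1: index 2 -> 2 (same)
  Node 2: index 1 -> 1 (same)
  Node 3: index 4 -> 4 (same)
  Node 4: index 3 -> 3 (same)
Nodes that changed position: none

Answer: none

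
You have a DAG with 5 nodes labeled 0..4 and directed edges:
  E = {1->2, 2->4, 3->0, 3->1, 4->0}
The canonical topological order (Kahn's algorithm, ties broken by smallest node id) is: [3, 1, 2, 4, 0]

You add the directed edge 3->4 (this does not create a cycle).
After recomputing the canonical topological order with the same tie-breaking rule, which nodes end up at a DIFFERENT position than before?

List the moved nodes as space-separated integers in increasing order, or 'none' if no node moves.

Old toposort: [3, 1, 2, 4, 0]
Added edge 3->4
Recompute Kahn (smallest-id tiebreak):
  initial in-degrees: [2, 1, 1, 0, 2]
  ready (indeg=0): [3]
  pop 3: indeg[0]->1; indeg[1]->0; indeg[4]->1 | ready=[1] | order so far=[3]
  pop 1: indeg[2]->0 | ready=[2] | order so far=[3, 1]
  pop 2: indeg[4]->0 | ready=[4] | order so far=[3, 1, 2]
  pop 4: indeg[0]->0 | ready=[0] | order so far=[3, 1, 2, 4]
  pop 0: no out-edges | ready=[] | order so far=[3, 1, 2, 4, 0]
New canonical toposort: [3, 1, 2, 4, 0]
Compare positions:
  Node 0: index 4 -> 4 (same)
  Node 1: index 1 -> 1 (same)
  Node 2: index 2 -> 2 (same)
  Node 3: index 0 -> 0 (same)
  Node 4: index 3 -> 3 (same)
Nodes that changed position: none

Answer: none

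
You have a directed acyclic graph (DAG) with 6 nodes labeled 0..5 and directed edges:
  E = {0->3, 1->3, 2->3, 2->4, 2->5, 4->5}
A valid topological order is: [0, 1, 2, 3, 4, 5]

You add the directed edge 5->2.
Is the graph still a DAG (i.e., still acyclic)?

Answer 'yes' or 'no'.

Given toposort: [0, 1, 2, 3, 4, 5]
Position of 5: index 5; position of 2: index 2
New edge 5->2: backward (u after v in old order)
Backward edge: old toposort is now invalid. Check if this creates a cycle.
Does 2 already reach 5? Reachable from 2: [2, 3, 4, 5]. YES -> cycle!
Still a DAG? no

Answer: no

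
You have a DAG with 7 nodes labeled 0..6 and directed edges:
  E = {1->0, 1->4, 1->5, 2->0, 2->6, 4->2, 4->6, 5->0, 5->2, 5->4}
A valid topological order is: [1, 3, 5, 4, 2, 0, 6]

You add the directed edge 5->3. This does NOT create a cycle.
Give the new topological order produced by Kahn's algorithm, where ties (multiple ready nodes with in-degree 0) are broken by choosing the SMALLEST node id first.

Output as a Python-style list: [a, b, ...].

Old toposort: [1, 3, 5, 4, 2, 0, 6]
Added edge: 5->3
Position of 5 (2) > position of 3 (1). Must reorder: 5 must now come before 3.
Run Kahn's algorithm (break ties by smallest node id):
  initial in-degrees: [3, 0, 2, 1, 2, 1, 2]
  ready (indeg=0): [1]
  pop 1: indeg[0]->2; indeg[4]->1; indeg[5]->0 | ready=[5] | order so far=[1]
  pop 5: indeg[0]->1; indeg[2]->1; indeg[3]->0; indeg[4]->0 | ready=[3, 4] | order so far=[1, 5]
  pop 3: no out-edges | ready=[4] | order so far=[1, 5, 3]
  pop 4: indeg[2]->0; indeg[6]->1 | ready=[2] | order so far=[1, 5, 3, 4]
  pop 2: indeg[0]->0; indeg[6]->0 | ready=[0, 6] | order so far=[1, 5, 3, 4, 2]
  pop 0: no out-edges | ready=[6] | order so far=[1, 5, 3, 4, 2, 0]
  pop 6: no out-edges | ready=[] | order so far=[1, 5, 3, 4, 2, 0, 6]
  Result: [1, 5, 3, 4, 2, 0, 6]

Answer: [1, 5, 3, 4, 2, 0, 6]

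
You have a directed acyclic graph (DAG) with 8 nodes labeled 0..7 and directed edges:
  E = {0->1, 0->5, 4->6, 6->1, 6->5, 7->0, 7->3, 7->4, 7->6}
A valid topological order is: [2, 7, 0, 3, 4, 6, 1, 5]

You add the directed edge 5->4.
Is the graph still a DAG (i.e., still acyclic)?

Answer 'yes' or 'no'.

Given toposort: [2, 7, 0, 3, 4, 6, 1, 5]
Position of 5: index 7; position of 4: index 4
New edge 5->4: backward (u after v in old order)
Backward edge: old toposort is now invalid. Check if this creates a cycle.
Does 4 already reach 5? Reachable from 4: [1, 4, 5, 6]. YES -> cycle!
Still a DAG? no

Answer: no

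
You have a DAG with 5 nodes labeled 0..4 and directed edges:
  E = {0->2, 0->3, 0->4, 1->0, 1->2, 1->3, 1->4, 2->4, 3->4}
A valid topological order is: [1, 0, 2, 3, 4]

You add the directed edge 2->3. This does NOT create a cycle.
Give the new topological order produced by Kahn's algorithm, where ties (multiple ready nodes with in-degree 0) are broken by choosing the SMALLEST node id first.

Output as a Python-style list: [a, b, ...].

Answer: [1, 0, 2, 3, 4]

Derivation:
Old toposort: [1, 0, 2, 3, 4]
Added edge: 2->3
Position of 2 (2) < position of 3 (3). Old order still valid.
Run Kahn's algorithm (break ties by smallest node id):
  initial in-degrees: [1, 0, 2, 3, 4]
  ready (indeg=0): [1]
  pop 1: indeg[0]->0; indeg[2]->1; indeg[3]->2; indeg[4]->3 | ready=[0] | order so far=[1]
  pop 0: indeg[2]->0; indeg[3]->1; indeg[4]->2 | ready=[2] | order so far=[1, 0]
  pop 2: indeg[3]->0; indeg[4]->1 | ready=[3] | order so far=[1, 0, 2]
  pop 3: indeg[4]->0 | ready=[4] | order so far=[1, 0, 2, 3]
  pop 4: no out-edges | ready=[] | order so far=[1, 0, 2, 3, 4]
  Result: [1, 0, 2, 3, 4]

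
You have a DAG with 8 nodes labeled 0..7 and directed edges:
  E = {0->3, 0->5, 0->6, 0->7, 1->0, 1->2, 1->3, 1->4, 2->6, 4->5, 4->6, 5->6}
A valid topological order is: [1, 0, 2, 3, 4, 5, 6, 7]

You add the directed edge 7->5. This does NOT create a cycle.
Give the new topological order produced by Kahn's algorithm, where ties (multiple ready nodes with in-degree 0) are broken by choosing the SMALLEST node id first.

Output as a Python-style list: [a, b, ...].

Answer: [1, 0, 2, 3, 4, 7, 5, 6]

Derivation:
Old toposort: [1, 0, 2, 3, 4, 5, 6, 7]
Added edge: 7->5
Position of 7 (7) > position of 5 (5). Must reorder: 7 must now come before 5.
Run Kahn's algorithm (break ties by smallest node id):
  initial in-degrees: [1, 0, 1, 2, 1, 3, 4, 1]
  ready (indeg=0): [1]
  pop 1: indeg[0]->0; indeg[2]->0; indeg[3]->1; indeg[4]->0 | ready=[0, 2, 4] | order so far=[1]
  pop 0: indeg[3]->0; indeg[5]->2; indeg[6]->3; indeg[7]->0 | ready=[2, 3, 4, 7] | order so far=[1, 0]
  pop 2: indeg[6]->2 | ready=[3, 4, 7] | order so far=[1, 0, 2]
  pop 3: no out-edges | ready=[4, 7] | order so far=[1, 0, 2, 3]
  pop 4: indeg[5]->1; indeg[6]->1 | ready=[7] | order so far=[1, 0, 2, 3, 4]
  pop 7: indeg[5]->0 | ready=[5] | order so far=[1, 0, 2, 3, 4, 7]
  pop 5: indeg[6]->0 | ready=[6] | order so far=[1, 0, 2, 3, 4, 7, 5]
  pop 6: no out-edges | ready=[] | order so far=[1, 0, 2, 3, 4, 7, 5, 6]
  Result: [1, 0, 2, 3, 4, 7, 5, 6]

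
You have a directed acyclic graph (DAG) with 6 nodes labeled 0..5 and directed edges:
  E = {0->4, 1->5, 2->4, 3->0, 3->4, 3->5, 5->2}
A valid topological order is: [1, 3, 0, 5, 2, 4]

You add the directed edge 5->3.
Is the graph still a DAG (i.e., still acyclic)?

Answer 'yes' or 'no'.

Answer: no

Derivation:
Given toposort: [1, 3, 0, 5, 2, 4]
Position of 5: index 3; position of 3: index 1
New edge 5->3: backward (u after v in old order)
Backward edge: old toposort is now invalid. Check if this creates a cycle.
Does 3 already reach 5? Reachable from 3: [0, 2, 3, 4, 5]. YES -> cycle!
Still a DAG? no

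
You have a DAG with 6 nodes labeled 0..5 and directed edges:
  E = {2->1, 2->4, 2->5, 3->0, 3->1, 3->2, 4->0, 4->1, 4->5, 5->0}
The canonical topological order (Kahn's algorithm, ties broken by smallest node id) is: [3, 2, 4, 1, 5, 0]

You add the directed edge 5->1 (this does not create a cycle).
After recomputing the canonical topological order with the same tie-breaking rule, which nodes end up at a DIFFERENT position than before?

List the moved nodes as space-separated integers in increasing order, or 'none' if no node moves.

Old toposort: [3, 2, 4, 1, 5, 0]
Added edge 5->1
Recompute Kahn (smallest-id tiebreak):
  initial in-degrees: [3, 4, 1, 0, 1, 2]
  ready (indeg=0): [3]
  pop 3: indeg[0]->2; indeg[1]->3; indeg[2]->0 | ready=[2] | order so far=[3]
  pop 2: indeg[1]->2; indeg[4]->0; indeg[5]->1 | ready=[4] | order so far=[3, 2]
  pop 4: indeg[0]->1; indeg[1]->1; indeg[5]->0 | ready=[5] | order so far=[3, 2, 4]
  pop 5: indeg[0]->0; indeg[1]->0 | ready=[0, 1] | order so far=[3, 2, 4, 5]
  pop 0: no out-edges | ready=[1] | order so far=[3, 2, 4, 5, 0]
  pop 1: no out-edges | ready=[] | order so far=[3, 2, 4, 5, 0, 1]
New canonical toposort: [3, 2, 4, 5, 0, 1]
Compare positions:
  Node 0: index 5 -> 4 (moved)
  Node 1: index 3 -> 5 (moved)
  Node 2: index 1 -> 1 (same)
  Node 3: index 0 -> 0 (same)
  Node 4: index 2 -> 2 (same)
  Node 5: index 4 -> 3 (moved)
Nodes that changed position: 0 1 5

Answer: 0 1 5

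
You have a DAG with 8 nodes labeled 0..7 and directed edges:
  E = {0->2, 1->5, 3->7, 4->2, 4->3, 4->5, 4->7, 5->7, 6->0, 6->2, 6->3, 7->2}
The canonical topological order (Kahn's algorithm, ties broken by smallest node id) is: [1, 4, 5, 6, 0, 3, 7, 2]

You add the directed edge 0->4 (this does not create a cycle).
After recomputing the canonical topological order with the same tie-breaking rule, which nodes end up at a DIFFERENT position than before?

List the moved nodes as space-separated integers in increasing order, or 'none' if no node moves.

Old toposort: [1, 4, 5, 6, 0, 3, 7, 2]
Added edge 0->4
Recompute Kahn (smallest-id tiebreak):
  initial in-degrees: [1, 0, 4, 2, 1, 2, 0, 3]
  ready (indeg=0): [1, 6]
  pop 1: indeg[5]->1 | ready=[6] | order so far=[1]
  pop 6: indeg[0]->0; indeg[2]->3; indeg[3]->1 | ready=[0] | order so far=[1, 6]
  pop 0: indeg[2]->2; indeg[4]->0 | ready=[4] | order so far=[1, 6, 0]
  pop 4: indeg[2]->1; indeg[3]->0; indeg[5]->0; indeg[7]->2 | ready=[3, 5] | order so far=[1, 6, 0, 4]
  pop 3: indeg[7]->1 | ready=[5] | order so far=[1, 6, 0, 4, 3]
  pop 5: indeg[7]->0 | ready=[7] | order so far=[1, 6, 0, 4, 3, 5]
  pop 7: indeg[2]->0 | ready=[2] | order so far=[1, 6, 0, 4, 3, 5, 7]
  pop 2: no out-edges | ready=[] | order so far=[1, 6, 0, 4, 3, 5, 7, 2]
New canonical toposort: [1, 6, 0, 4, 3, 5, 7, 2]
Compare positions:
  Node 0: index 4 -> 2 (moved)
  Node 1: index 0 -> 0 (same)
  Node 2: index 7 -> 7 (same)
  Node 3: index 5 -> 4 (moved)
  Node 4: index 1 -> 3 (moved)
  Node 5: index 2 -> 5 (moved)
  Node 6: index 3 -> 1 (moved)
  Node 7: index 6 -> 6 (same)
Nodes that changed position: 0 3 4 5 6

Answer: 0 3 4 5 6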